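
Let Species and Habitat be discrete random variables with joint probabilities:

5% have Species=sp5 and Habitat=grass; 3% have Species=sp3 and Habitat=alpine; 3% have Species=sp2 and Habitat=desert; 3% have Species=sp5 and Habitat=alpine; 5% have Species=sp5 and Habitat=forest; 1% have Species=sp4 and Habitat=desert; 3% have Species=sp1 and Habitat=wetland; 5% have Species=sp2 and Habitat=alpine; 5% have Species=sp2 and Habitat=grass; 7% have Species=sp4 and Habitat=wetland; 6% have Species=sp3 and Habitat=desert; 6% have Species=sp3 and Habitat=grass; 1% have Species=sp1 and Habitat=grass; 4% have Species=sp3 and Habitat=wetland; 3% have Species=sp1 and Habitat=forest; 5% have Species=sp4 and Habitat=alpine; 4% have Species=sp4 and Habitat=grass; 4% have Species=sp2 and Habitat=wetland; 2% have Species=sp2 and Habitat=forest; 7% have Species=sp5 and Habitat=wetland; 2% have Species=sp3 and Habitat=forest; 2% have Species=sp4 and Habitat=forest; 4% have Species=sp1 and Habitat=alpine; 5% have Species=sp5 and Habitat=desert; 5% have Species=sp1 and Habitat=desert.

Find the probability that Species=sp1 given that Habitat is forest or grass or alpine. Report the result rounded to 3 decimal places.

0.145

P(Habitat=forest) = 0.03 + 0.02 + 0.02 + 0.02 + 0.05 = 0.14.
P(Habitat=grass) = 0.01 + 0.05 + 0.06 + 0.04 + 0.05 = 0.21.
P(Habitat=alpine) = 0.04 + 0.05 + 0.03 + 0.05 + 0.03 = 0.20.
P(Habitat ∈ {forest, grass, alpine}) = 0.14 + 0.21 + 0.20 = 0.55; P(Species=sp1, Habitat ∈ {forest, grass, alpine}) = 0.03 + 0.01 + 0.04 = 0.08.
P(Species=sp1 | Habitat ∈ {forest, grass, alpine}) = 0.08/0.55 = 0.145.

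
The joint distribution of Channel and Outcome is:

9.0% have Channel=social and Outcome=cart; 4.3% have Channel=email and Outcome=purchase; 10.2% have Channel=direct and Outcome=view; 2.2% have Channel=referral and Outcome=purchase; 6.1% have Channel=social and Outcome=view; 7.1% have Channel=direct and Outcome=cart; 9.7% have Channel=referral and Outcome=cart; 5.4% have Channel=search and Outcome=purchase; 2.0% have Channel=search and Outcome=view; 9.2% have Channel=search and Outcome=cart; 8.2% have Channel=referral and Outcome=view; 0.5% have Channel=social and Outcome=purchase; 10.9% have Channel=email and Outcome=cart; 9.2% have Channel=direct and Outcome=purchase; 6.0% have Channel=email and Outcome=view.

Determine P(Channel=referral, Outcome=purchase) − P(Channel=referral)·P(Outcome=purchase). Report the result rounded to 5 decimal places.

P(Channel=referral) = 0.082 + 0.097 + 0.022 = 0.201.
P(Outcome=purchase) = 0.043 + 0.054 + 0.005 + 0.092 + 0.022 = 0.216.
P(Channel=referral, Outcome=purchase) − P(Channel=referral)P(Outcome=purchase) = 0.022 − 0.201×0.216 = -0.02142.

-0.02142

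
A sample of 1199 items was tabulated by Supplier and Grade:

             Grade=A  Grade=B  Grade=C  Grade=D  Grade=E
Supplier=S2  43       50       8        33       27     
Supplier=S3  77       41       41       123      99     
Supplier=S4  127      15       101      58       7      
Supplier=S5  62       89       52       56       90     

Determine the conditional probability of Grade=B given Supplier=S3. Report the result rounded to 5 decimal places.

Total with Supplier=S3: 77 + 41 + 41 + 123 + 99 = 381.
P(Grade=B | Supplier=S3) = 41/381 = 0.10761.

0.10761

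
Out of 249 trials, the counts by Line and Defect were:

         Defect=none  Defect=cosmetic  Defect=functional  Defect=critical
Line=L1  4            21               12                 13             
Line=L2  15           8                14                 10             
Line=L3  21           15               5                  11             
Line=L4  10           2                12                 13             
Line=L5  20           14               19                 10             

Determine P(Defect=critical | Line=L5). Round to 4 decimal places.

Total with Line=L5: 20 + 14 + 19 + 10 = 63.
P(Defect=critical | Line=L5) = 10/63 = 0.1587.

0.1587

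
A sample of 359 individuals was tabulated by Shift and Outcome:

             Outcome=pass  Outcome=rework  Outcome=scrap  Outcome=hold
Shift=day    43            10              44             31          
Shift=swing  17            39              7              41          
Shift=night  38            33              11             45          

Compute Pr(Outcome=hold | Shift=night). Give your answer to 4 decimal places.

0.3543

Total with Shift=night: 38 + 33 + 11 + 45 = 127.
P(Outcome=hold | Shift=night) = 45/127 = 0.3543.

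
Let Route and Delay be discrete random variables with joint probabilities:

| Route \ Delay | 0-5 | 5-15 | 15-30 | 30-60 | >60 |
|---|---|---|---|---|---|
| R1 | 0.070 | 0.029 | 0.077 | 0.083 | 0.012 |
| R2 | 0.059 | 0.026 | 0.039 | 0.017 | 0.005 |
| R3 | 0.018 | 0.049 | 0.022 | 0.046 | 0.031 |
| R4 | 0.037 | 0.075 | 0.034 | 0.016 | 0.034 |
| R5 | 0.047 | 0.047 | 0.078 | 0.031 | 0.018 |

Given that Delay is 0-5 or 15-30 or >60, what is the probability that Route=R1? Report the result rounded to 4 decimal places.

P(Delay=0-5) = 0.070 + 0.059 + 0.018 + 0.037 + 0.047 = 0.231.
P(Delay=15-30) = 0.077 + 0.039 + 0.022 + 0.034 + 0.078 = 0.250.
P(Delay=>60) = 0.012 + 0.005 + 0.031 + 0.034 + 0.018 = 0.100.
P(Delay ∈ {0-5, 15-30, >60}) = 0.231 + 0.250 + 0.100 = 0.581; P(Route=R1, Delay ∈ {0-5, 15-30, >60}) = 0.070 + 0.077 + 0.012 = 0.159.
P(Route=R1 | Delay ∈ {0-5, 15-30, >60}) = 0.159/0.581 = 0.2737.

0.2737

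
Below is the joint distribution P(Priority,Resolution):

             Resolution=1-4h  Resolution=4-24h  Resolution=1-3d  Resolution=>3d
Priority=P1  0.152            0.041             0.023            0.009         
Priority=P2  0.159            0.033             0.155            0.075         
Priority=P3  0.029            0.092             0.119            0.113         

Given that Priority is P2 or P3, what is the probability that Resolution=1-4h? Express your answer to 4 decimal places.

0.2426

P(Priority=P2) = 0.159 + 0.033 + 0.155 + 0.075 = 0.422.
P(Priority=P3) = 0.029 + 0.092 + 0.119 + 0.113 = 0.353.
P(Priority ∈ {P2, P3}) = 0.422 + 0.353 = 0.775; P(Resolution=1-4h, Priority ∈ {P2, P3}) = 0.159 + 0.029 = 0.188.
P(Resolution=1-4h | Priority ∈ {P2, P3}) = 0.188/0.775 = 0.2426.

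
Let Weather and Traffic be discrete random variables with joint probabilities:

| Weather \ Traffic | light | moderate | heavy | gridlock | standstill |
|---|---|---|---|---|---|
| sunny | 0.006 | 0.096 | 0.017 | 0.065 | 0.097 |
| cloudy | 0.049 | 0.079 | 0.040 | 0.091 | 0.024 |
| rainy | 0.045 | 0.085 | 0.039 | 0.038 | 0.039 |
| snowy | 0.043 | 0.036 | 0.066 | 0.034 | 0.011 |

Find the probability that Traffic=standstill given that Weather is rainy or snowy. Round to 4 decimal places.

P(Weather=rainy) = 0.045 + 0.085 + 0.039 + 0.038 + 0.039 = 0.246.
P(Weather=snowy) = 0.043 + 0.036 + 0.066 + 0.034 + 0.011 = 0.190.
P(Weather ∈ {rainy, snowy}) = 0.246 + 0.190 = 0.436; P(Traffic=standstill, Weather ∈ {rainy, snowy}) = 0.039 + 0.011 = 0.050.
P(Traffic=standstill | Weather ∈ {rainy, snowy}) = 0.050/0.436 = 0.1147.

0.1147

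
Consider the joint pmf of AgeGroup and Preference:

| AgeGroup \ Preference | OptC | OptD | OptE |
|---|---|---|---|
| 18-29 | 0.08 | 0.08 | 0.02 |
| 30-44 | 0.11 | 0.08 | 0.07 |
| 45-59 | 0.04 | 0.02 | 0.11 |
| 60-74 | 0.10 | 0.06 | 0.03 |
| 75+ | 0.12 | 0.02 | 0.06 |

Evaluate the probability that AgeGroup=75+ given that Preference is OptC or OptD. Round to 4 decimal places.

P(Preference=OptC) = 0.08 + 0.11 + 0.04 + 0.10 + 0.12 = 0.45.
P(Preference=OptD) = 0.08 + 0.08 + 0.02 + 0.06 + 0.02 = 0.26.
P(Preference ∈ {OptC, OptD}) = 0.45 + 0.26 = 0.71; P(AgeGroup=75+, Preference ∈ {OptC, OptD}) = 0.12 + 0.02 = 0.14.
P(AgeGroup=75+ | Preference ∈ {OptC, OptD}) = 0.14/0.71 = 0.1972.

0.1972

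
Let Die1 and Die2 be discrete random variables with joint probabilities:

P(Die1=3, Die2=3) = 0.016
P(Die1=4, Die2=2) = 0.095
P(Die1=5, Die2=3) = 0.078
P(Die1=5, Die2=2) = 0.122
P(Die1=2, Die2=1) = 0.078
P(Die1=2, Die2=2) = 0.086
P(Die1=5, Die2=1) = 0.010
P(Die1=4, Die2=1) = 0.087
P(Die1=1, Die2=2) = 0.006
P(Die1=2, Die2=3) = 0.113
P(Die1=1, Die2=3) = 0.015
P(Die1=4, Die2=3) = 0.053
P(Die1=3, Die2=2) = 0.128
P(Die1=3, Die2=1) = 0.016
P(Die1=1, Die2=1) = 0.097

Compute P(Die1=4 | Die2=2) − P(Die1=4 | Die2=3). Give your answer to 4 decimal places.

0.0247

P(Die2=2) = 0.006 + 0.086 + 0.128 + 0.095 + 0.122 = 0.437; P(Die1=4 | Die2=2) = 0.095/0.437 = 0.21739.
P(Die2=3) = 0.015 + 0.113 + 0.016 + 0.053 + 0.078 = 0.275; P(Die1=4 | Die2=3) = 0.053/0.275 = 0.19273.
Difference = 0.0247.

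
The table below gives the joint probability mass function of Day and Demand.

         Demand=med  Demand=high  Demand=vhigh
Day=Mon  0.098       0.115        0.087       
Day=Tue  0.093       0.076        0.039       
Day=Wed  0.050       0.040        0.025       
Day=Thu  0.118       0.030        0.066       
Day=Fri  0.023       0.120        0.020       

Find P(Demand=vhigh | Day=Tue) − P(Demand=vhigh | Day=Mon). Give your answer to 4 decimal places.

P(Day=Tue) = 0.093 + 0.076 + 0.039 = 0.208; P(Demand=vhigh | Day=Tue) = 0.039/0.208 = 0.18750.
P(Day=Mon) = 0.098 + 0.115 + 0.087 = 0.300; P(Demand=vhigh | Day=Mon) = 0.087/0.300 = 0.29000.
Difference = -0.1025.

-0.1025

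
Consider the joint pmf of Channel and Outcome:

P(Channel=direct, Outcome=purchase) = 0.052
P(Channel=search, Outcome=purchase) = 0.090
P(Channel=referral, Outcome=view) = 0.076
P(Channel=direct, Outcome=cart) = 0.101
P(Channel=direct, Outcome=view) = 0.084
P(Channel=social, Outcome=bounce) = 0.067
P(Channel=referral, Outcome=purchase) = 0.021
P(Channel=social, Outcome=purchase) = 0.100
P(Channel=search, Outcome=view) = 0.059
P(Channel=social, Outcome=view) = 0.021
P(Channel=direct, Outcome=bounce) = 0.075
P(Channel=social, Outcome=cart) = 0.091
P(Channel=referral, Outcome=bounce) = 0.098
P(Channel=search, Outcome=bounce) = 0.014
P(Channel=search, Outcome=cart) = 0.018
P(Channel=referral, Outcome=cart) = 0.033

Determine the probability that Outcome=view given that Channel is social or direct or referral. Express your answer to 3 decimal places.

P(Channel=social) = 0.067 + 0.021 + 0.091 + 0.100 = 0.279.
P(Channel=direct) = 0.075 + 0.084 + 0.101 + 0.052 = 0.312.
P(Channel=referral) = 0.098 + 0.076 + 0.033 + 0.021 = 0.228.
P(Channel ∈ {social, direct, referral}) = 0.279 + 0.312 + 0.228 = 0.819; P(Outcome=view, Channel ∈ {social, direct, referral}) = 0.021 + 0.084 + 0.076 = 0.181.
P(Outcome=view | Channel ∈ {social, direct, referral}) = 0.181/0.819 = 0.221.

0.221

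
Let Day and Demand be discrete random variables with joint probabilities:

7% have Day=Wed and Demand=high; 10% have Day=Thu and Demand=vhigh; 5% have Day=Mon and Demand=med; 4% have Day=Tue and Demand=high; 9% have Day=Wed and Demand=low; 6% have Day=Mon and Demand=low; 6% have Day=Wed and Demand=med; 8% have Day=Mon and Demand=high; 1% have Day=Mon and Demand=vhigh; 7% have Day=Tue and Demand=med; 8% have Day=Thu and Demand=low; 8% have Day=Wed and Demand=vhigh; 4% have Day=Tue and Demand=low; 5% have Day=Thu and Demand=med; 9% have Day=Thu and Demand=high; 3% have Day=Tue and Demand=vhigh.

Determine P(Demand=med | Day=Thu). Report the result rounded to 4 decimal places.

0.1563

P(Day=Thu) = 0.08 + 0.05 + 0.09 + 0.10 = 0.32.
P(Demand=med | Day=Thu) = 0.05/0.32 = 0.1563.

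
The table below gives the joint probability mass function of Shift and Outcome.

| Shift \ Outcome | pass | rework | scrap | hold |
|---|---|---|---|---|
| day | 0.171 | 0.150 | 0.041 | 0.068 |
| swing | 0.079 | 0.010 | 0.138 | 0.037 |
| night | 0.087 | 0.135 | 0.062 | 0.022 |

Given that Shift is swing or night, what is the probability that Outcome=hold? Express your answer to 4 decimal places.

P(Shift=swing) = 0.079 + 0.010 + 0.138 + 0.037 = 0.264.
P(Shift=night) = 0.087 + 0.135 + 0.062 + 0.022 = 0.306.
P(Shift ∈ {swing, night}) = 0.264 + 0.306 = 0.570; P(Outcome=hold, Shift ∈ {swing, night}) = 0.037 + 0.022 = 0.059.
P(Outcome=hold | Shift ∈ {swing, night}) = 0.059/0.570 = 0.1035.

0.1035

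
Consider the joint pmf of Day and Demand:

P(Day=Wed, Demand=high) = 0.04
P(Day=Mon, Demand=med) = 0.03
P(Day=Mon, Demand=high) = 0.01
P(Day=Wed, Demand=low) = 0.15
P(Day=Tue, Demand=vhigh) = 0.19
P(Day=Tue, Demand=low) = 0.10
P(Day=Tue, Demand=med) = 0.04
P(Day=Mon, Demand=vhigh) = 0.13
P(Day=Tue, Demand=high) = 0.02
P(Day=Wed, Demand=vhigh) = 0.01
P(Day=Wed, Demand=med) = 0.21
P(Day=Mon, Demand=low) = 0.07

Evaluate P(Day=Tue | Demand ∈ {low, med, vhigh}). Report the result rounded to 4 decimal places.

0.3548

P(Demand=low) = 0.07 + 0.10 + 0.15 = 0.32.
P(Demand=med) = 0.03 + 0.04 + 0.21 = 0.28.
P(Demand=vhigh) = 0.13 + 0.19 + 0.01 = 0.33.
P(Demand ∈ {low, med, vhigh}) = 0.32 + 0.28 + 0.33 = 0.93; P(Day=Tue, Demand ∈ {low, med, vhigh}) = 0.10 + 0.04 + 0.19 = 0.33.
P(Day=Tue | Demand ∈ {low, med, vhigh}) = 0.33/0.93 = 0.3548.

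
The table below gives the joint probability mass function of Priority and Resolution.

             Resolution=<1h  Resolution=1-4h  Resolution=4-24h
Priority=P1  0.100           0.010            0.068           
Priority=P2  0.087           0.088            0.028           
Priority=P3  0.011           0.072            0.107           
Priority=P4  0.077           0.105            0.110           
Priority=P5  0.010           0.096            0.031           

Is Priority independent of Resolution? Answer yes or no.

P(Priority=P1) = 0.178 and P(Resolution=1-4h) = 0.371, so their product is 0.06604, but P(Priority=P1, Resolution=1-4h) = 0.010. Since these differ, Priority and Resolution are not independent.

no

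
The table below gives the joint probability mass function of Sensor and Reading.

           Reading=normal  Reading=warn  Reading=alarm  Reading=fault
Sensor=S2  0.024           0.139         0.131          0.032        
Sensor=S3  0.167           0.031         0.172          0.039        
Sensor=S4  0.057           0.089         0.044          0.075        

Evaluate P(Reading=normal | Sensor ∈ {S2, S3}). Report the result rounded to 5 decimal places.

P(Sensor=S2) = 0.024 + 0.139 + 0.131 + 0.032 = 0.326.
P(Sensor=S3) = 0.167 + 0.031 + 0.172 + 0.039 = 0.409.
P(Sensor ∈ {S2, S3}) = 0.326 + 0.409 = 0.735; P(Reading=normal, Sensor ∈ {S2, S3}) = 0.024 + 0.167 = 0.191.
P(Reading=normal | Sensor ∈ {S2, S3}) = 0.191/0.735 = 0.25986.

0.25986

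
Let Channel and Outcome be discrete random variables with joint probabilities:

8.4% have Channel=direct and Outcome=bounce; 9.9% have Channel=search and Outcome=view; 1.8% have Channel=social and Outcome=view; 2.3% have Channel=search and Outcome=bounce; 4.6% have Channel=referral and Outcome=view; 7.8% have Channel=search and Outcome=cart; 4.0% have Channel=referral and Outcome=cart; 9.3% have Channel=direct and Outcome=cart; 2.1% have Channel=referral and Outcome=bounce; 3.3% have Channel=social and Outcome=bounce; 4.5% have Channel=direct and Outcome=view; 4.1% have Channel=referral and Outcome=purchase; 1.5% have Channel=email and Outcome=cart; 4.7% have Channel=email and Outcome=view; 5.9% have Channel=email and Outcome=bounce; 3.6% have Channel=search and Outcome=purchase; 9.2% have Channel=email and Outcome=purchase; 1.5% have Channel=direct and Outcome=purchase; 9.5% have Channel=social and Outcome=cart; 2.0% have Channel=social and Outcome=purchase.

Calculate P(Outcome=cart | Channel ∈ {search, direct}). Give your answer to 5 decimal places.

P(Channel=search) = 0.023 + 0.099 + 0.078 + 0.036 = 0.236.
P(Channel=direct) = 0.084 + 0.045 + 0.093 + 0.015 = 0.237.
P(Channel ∈ {search, direct}) = 0.236 + 0.237 = 0.473; P(Outcome=cart, Channel ∈ {search, direct}) = 0.078 + 0.093 = 0.171.
P(Outcome=cart | Channel ∈ {search, direct}) = 0.171/0.473 = 0.36152.

0.36152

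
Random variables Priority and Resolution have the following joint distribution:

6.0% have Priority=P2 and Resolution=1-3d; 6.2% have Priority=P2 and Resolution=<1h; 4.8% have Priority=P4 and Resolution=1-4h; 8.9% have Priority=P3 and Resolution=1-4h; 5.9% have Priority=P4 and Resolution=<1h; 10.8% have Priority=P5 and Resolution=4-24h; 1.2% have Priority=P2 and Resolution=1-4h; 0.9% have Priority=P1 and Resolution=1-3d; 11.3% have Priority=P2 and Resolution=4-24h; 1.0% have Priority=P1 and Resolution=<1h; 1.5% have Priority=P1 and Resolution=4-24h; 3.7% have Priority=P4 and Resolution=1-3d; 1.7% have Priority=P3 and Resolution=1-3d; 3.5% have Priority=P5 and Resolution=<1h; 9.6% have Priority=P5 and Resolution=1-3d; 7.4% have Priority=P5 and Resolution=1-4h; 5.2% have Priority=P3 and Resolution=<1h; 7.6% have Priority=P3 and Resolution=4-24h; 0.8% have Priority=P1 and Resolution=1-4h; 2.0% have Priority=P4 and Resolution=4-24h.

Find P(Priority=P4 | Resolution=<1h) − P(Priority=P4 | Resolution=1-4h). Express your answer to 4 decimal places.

P(Resolution=<1h) = 0.010 + 0.062 + 0.052 + 0.059 + 0.035 = 0.218; P(Priority=P4 | Resolution=<1h) = 0.059/0.218 = 0.27064.
P(Resolution=1-4h) = 0.008 + 0.012 + 0.089 + 0.048 + 0.074 = 0.231; P(Priority=P4 | Resolution=1-4h) = 0.048/0.231 = 0.20779.
Difference = 0.0628.

0.0628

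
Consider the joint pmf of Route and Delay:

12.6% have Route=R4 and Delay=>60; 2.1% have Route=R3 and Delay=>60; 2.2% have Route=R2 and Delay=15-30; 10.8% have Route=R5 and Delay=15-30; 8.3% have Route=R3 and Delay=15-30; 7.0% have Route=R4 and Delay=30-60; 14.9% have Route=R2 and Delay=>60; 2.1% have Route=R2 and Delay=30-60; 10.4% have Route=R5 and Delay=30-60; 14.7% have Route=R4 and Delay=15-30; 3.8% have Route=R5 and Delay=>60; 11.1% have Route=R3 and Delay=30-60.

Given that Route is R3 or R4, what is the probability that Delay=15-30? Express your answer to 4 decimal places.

P(Route=R3) = 0.083 + 0.111 + 0.021 = 0.215.
P(Route=R4) = 0.147 + 0.070 + 0.126 = 0.343.
P(Route ∈ {R3, R4}) = 0.215 + 0.343 = 0.558; P(Delay=15-30, Route ∈ {R3, R4}) = 0.083 + 0.147 = 0.230.
P(Delay=15-30 | Route ∈ {R3, R4}) = 0.230/0.558 = 0.4122.

0.4122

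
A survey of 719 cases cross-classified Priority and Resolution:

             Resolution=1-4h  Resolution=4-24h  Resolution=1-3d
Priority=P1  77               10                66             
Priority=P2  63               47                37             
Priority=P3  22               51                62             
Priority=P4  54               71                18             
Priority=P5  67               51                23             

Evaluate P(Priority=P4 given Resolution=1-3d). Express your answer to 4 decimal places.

0.0874

Total with Resolution=1-3d: 66 + 37 + 62 + 18 + 23 = 206.
P(Priority=P4 | Resolution=1-3d) = 18/206 = 0.0874.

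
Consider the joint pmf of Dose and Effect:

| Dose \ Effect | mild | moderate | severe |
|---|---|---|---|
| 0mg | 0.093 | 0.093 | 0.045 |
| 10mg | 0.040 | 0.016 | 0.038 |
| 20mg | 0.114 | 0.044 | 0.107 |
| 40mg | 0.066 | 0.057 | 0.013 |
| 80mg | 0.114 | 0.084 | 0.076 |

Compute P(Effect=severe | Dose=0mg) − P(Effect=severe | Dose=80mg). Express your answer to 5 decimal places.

P(Dose=0mg) = 0.093 + 0.093 + 0.045 = 0.231; P(Effect=severe | Dose=0mg) = 0.045/0.231 = 0.194805.
P(Dose=80mg) = 0.114 + 0.084 + 0.076 = 0.274; P(Effect=severe | Dose=80mg) = 0.076/0.274 = 0.277372.
Difference = -0.08257.

-0.08257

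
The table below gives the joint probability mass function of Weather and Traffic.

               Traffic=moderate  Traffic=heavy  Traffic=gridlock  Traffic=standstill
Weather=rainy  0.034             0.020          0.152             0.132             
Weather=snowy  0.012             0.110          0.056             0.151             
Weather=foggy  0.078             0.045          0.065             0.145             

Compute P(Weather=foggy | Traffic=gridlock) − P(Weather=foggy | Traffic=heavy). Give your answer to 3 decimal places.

-0.019

P(Traffic=gridlock) = 0.152 + 0.056 + 0.065 = 0.273; P(Weather=foggy | Traffic=gridlock) = 0.065/0.273 = 0.2381.
P(Traffic=heavy) = 0.020 + 0.110 + 0.045 = 0.175; P(Weather=foggy | Traffic=heavy) = 0.045/0.175 = 0.2571.
Difference = -0.019.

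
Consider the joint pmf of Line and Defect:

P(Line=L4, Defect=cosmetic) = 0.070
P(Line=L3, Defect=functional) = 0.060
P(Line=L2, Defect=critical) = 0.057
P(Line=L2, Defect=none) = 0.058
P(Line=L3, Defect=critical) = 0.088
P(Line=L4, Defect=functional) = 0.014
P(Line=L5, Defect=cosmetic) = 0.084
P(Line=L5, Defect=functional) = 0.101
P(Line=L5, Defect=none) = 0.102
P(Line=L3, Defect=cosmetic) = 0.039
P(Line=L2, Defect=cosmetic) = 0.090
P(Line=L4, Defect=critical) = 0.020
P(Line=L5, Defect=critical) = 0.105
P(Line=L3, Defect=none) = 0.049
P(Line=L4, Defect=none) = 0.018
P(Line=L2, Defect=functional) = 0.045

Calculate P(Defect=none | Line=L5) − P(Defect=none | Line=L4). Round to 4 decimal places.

0.1127

P(Line=L5) = 0.102 + 0.084 + 0.101 + 0.105 = 0.392; P(Defect=none | Line=L5) = 0.102/0.392 = 0.26020.
P(Line=L4) = 0.018 + 0.070 + 0.014 + 0.020 = 0.122; P(Defect=none | Line=L4) = 0.018/0.122 = 0.14754.
Difference = 0.1127.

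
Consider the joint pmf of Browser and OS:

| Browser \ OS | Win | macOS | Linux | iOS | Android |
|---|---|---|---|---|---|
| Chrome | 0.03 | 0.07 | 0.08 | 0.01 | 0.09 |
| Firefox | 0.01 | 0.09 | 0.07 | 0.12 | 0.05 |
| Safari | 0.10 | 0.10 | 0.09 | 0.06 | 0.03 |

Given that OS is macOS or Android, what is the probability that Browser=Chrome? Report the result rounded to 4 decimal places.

0.3721

P(OS=macOS) = 0.07 + 0.09 + 0.10 = 0.26.
P(OS=Android) = 0.09 + 0.05 + 0.03 = 0.17.
P(OS ∈ {macOS, Android}) = 0.26 + 0.17 = 0.43; P(Browser=Chrome, OS ∈ {macOS, Android}) = 0.07 + 0.09 = 0.16.
P(Browser=Chrome | OS ∈ {macOS, Android}) = 0.16/0.43 = 0.3721.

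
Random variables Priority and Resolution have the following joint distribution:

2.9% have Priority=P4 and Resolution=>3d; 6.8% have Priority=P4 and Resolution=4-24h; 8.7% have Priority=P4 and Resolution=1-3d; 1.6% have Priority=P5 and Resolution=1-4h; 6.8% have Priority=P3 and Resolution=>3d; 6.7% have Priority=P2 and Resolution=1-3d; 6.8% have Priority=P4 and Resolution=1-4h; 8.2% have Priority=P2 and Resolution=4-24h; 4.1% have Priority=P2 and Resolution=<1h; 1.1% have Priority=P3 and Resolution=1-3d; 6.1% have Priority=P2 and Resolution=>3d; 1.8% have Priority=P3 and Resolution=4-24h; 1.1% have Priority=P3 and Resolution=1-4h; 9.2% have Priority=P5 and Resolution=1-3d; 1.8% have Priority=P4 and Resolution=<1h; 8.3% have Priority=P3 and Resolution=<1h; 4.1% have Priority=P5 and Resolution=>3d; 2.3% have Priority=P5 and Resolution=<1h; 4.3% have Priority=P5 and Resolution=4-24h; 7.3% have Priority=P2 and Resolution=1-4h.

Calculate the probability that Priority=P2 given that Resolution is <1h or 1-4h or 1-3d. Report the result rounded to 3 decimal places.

P(Resolution=<1h) = 0.041 + 0.083 + 0.018 + 0.023 = 0.165.
P(Resolution=1-4h) = 0.073 + 0.011 + 0.068 + 0.016 = 0.168.
P(Resolution=1-3d) = 0.067 + 0.011 + 0.087 + 0.092 = 0.257.
P(Resolution ∈ {<1h, 1-4h, 1-3d}) = 0.165 + 0.168 + 0.257 = 0.590; P(Priority=P2, Resolution ∈ {<1h, 1-4h, 1-3d}) = 0.041 + 0.073 + 0.067 = 0.181.
P(Priority=P2 | Resolution ∈ {<1h, 1-4h, 1-3d}) = 0.181/0.590 = 0.307.

0.307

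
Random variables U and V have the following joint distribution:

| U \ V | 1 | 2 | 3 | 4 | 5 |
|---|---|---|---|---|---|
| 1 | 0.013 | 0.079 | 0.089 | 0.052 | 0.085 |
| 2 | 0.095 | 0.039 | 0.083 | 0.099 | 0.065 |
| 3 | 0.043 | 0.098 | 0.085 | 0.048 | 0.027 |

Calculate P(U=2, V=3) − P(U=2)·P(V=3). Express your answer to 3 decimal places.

-0.015

P(U=2) = 0.095 + 0.039 + 0.083 + 0.099 + 0.065 = 0.381.
P(V=3) = 0.089 + 0.083 + 0.085 = 0.257.
P(U=2, V=3) − P(U=2)P(V=3) = 0.083 − 0.381×0.257 = -0.015.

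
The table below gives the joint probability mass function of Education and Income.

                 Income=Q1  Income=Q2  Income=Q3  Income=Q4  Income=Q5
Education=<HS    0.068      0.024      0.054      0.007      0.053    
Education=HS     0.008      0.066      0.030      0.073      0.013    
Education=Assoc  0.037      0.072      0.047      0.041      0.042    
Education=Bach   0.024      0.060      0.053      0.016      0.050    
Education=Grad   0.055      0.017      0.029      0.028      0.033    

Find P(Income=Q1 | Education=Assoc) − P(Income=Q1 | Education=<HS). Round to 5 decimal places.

P(Education=Assoc) = 0.037 + 0.072 + 0.047 + 0.041 + 0.042 = 0.239; P(Income=Q1 | Education=Assoc) = 0.037/0.239 = 0.154812.
P(Education=<HS) = 0.068 + 0.024 + 0.054 + 0.007 + 0.053 = 0.206; P(Income=Q1 | Education=<HS) = 0.068/0.206 = 0.330097.
Difference = -0.17529.

-0.17529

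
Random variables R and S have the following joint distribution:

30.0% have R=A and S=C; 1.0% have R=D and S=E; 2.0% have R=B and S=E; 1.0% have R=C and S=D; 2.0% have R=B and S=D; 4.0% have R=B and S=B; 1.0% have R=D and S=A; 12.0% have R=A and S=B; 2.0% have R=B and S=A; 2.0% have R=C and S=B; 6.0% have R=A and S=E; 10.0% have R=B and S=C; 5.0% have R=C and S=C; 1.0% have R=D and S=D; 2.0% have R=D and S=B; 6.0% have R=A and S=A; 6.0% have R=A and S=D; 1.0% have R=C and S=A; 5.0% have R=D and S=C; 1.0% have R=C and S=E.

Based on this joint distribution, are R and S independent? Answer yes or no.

Every cell satisfies P(R,S) = P(R)·P(S). For instance P(R=A) = 0.600, P(S=B) = 0.200, and 0.600×0.200 = 0.120 matches the joint entry. So R and S are independent.

yes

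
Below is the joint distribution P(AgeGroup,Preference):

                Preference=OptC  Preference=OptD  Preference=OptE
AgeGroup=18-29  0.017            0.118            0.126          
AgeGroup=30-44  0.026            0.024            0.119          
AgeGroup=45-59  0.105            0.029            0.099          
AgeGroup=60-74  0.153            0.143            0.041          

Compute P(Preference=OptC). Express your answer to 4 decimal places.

0.3010

P(Preference=OptC) = 0.017 + 0.026 + 0.105 + 0.153 = 0.301.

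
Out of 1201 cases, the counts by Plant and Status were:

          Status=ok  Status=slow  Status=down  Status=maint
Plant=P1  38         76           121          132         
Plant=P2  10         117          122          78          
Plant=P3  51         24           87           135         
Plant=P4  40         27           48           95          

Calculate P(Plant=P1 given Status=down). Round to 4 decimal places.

Total with Status=down: 121 + 122 + 87 + 48 = 378.
P(Plant=P1 | Status=down) = 121/378 = 0.3201.

0.3201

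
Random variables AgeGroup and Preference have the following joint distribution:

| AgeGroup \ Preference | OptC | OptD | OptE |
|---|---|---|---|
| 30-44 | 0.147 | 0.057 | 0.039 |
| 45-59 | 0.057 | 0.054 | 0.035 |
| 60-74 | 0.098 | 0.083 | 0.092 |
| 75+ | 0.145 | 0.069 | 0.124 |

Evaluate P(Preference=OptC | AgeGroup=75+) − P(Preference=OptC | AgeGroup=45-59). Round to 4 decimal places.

P(AgeGroup=75+) = 0.145 + 0.069 + 0.124 = 0.338; P(Preference=OptC | AgeGroup=75+) = 0.145/0.338 = 0.42899.
P(AgeGroup=45-59) = 0.057 + 0.054 + 0.035 = 0.146; P(Preference=OptC | AgeGroup=45-59) = 0.057/0.146 = 0.39041.
Difference = 0.0386.

0.0386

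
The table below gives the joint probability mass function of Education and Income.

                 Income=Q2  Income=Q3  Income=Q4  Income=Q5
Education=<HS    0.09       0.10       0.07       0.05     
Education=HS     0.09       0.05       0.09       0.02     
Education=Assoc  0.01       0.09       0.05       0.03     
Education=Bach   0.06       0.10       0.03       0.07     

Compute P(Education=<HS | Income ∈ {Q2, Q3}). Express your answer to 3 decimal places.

0.322

P(Income=Q2) = 0.09 + 0.09 + 0.01 + 0.06 = 0.25.
P(Income=Q3) = 0.10 + 0.05 + 0.09 + 0.10 = 0.34.
P(Income ∈ {Q2, Q3}) = 0.25 + 0.34 = 0.59; P(Education=<HS, Income ∈ {Q2, Q3}) = 0.09 + 0.10 = 0.19.
P(Education=<HS | Income ∈ {Q2, Q3}) = 0.19/0.59 = 0.322.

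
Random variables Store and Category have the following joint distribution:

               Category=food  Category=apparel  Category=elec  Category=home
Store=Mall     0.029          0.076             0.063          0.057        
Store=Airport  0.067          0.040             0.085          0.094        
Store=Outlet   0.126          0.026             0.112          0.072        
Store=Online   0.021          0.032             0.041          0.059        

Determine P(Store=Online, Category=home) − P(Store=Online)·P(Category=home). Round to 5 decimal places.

0.01585

P(Store=Online) = 0.021 + 0.032 + 0.041 + 0.059 = 0.153.
P(Category=home) = 0.057 + 0.094 + 0.072 + 0.059 = 0.282.
P(Store=Online, Category=home) − P(Store=Online)P(Category=home) = 0.059 − 0.153×0.282 = 0.01585.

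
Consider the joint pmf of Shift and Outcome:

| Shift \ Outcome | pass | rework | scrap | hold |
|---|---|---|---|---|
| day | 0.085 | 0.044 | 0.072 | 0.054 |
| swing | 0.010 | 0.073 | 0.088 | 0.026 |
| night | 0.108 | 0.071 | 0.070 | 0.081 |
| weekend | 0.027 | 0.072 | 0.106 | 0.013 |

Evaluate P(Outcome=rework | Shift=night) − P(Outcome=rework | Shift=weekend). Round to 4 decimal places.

-0.1151

P(Shift=night) = 0.108 + 0.071 + 0.070 + 0.081 = 0.330; P(Outcome=rework | Shift=night) = 0.071/0.330 = 0.21515.
P(Shift=weekend) = 0.027 + 0.072 + 0.106 + 0.013 = 0.218; P(Outcome=rework | Shift=weekend) = 0.072/0.218 = 0.33028.
Difference = -0.1151.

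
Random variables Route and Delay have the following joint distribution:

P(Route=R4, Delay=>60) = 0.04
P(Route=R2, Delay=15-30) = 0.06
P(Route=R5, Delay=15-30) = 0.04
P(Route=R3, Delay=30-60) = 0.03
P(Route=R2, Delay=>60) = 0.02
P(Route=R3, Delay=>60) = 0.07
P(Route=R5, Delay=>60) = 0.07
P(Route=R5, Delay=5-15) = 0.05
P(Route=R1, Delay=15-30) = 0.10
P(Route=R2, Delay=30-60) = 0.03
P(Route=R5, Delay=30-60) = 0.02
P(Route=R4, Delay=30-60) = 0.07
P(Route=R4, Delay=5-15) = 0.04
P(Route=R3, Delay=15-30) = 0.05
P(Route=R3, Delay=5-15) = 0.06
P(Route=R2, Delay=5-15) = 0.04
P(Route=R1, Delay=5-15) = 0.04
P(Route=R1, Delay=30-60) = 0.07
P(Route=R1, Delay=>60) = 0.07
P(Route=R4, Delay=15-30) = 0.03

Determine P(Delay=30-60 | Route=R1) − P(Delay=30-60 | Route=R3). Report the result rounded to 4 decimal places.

0.1071

P(Route=R1) = 0.04 + 0.10 + 0.07 + 0.07 = 0.28; P(Delay=30-60 | Route=R1) = 0.07/0.28 = 0.25000.
P(Route=R3) = 0.06 + 0.05 + 0.03 + 0.07 = 0.21; P(Delay=30-60 | Route=R3) = 0.03/0.21 = 0.14286.
Difference = 0.1071.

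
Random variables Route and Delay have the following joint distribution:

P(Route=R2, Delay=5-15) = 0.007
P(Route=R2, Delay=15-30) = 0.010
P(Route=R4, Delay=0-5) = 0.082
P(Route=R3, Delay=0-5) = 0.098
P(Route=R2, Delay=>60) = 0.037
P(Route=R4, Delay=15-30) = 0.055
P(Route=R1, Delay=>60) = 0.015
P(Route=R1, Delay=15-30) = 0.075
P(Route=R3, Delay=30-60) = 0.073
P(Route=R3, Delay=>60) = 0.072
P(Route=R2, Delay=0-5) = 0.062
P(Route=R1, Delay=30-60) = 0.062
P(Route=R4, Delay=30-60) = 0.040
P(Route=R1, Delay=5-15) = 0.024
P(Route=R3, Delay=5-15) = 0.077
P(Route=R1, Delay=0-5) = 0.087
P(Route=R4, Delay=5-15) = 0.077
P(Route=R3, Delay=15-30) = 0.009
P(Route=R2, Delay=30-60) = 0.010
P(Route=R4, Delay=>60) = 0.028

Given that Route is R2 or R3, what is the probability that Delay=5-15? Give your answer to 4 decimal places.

P(Route=R2) = 0.062 + 0.007 + 0.010 + 0.010 + 0.037 = 0.126.
P(Route=R3) = 0.098 + 0.077 + 0.009 + 0.073 + 0.072 = 0.329.
P(Route ∈ {R2, R3}) = 0.126 + 0.329 = 0.455; P(Delay=5-15, Route ∈ {R2, R3}) = 0.007 + 0.077 = 0.084.
P(Delay=5-15 | Route ∈ {R2, R3}) = 0.084/0.455 = 0.1846.

0.1846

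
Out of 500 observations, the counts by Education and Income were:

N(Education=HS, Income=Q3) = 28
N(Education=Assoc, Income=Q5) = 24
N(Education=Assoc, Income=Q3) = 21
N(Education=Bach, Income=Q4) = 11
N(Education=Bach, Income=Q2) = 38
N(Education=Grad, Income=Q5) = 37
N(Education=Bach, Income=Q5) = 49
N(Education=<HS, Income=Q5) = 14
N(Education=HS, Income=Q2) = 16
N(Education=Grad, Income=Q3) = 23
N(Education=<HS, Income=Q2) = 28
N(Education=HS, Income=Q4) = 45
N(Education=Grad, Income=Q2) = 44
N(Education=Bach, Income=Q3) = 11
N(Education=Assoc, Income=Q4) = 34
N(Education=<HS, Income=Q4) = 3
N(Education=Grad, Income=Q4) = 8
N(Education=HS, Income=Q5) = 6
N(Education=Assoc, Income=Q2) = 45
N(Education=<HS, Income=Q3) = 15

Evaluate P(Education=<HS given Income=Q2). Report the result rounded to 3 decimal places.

Total with Income=Q2: 28 + 16 + 45 + 38 + 44 = 171.
P(Education=<HS | Income=Q2) = 28/171 = 0.164.

0.164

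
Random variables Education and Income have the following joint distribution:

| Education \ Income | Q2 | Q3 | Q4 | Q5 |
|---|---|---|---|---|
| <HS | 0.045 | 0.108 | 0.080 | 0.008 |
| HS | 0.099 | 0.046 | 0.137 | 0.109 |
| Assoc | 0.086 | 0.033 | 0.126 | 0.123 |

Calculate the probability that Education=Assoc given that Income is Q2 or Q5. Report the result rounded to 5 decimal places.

0.44468

P(Income=Q2) = 0.045 + 0.099 + 0.086 = 0.230.
P(Income=Q5) = 0.008 + 0.109 + 0.123 = 0.240.
P(Income ∈ {Q2, Q5}) = 0.230 + 0.240 = 0.470; P(Education=Assoc, Income ∈ {Q2, Q5}) = 0.086 + 0.123 = 0.209.
P(Education=Assoc | Income ∈ {Q2, Q5}) = 0.209/0.470 = 0.44468.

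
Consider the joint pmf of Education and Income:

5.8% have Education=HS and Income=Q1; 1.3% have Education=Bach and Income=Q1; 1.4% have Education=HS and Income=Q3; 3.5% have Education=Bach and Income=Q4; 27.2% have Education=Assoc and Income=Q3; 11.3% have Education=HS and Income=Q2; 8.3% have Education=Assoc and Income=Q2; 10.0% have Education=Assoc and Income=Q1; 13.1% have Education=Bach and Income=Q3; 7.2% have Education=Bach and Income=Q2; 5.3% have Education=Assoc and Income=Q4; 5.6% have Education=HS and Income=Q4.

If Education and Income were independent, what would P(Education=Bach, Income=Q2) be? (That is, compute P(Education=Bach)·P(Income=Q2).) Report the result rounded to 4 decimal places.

0.0673

P(Education=Bach) = 0.013 + 0.072 + 0.131 + 0.035 = 0.251.
P(Income=Q2) = 0.113 + 0.083 + 0.072 = 0.268.
Product: 0.251 × 0.268 = 0.0673.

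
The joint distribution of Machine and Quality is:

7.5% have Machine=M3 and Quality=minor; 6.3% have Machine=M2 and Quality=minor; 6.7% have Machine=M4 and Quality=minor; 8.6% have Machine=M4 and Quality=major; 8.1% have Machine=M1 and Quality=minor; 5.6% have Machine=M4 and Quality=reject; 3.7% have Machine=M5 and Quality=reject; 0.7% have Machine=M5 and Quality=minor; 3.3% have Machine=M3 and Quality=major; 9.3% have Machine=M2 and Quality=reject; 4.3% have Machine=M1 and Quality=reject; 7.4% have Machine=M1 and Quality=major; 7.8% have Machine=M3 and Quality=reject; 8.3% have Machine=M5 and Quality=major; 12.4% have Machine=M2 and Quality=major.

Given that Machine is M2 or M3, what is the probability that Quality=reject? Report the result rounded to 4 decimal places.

0.3670

P(Machine=M2) = 0.063 + 0.124 + 0.093 = 0.280.
P(Machine=M3) = 0.075 + 0.033 + 0.078 = 0.186.
P(Machine ∈ {M2, M3}) = 0.280 + 0.186 = 0.466; P(Quality=reject, Machine ∈ {M2, M3}) = 0.093 + 0.078 = 0.171.
P(Quality=reject | Machine ∈ {M2, M3}) = 0.171/0.466 = 0.3670.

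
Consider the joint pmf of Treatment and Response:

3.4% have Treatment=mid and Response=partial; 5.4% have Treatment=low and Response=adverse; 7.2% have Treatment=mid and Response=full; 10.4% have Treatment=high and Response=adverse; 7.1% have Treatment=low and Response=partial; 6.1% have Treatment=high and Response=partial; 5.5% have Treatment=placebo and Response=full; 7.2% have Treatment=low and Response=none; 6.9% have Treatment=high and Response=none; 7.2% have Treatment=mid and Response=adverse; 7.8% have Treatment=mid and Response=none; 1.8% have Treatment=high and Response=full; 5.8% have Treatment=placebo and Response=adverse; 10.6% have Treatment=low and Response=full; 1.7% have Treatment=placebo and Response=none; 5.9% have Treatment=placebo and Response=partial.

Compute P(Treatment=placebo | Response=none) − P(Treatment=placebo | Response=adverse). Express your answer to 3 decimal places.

-0.129

P(Response=none) = 0.017 + 0.072 + 0.078 + 0.069 = 0.236; P(Treatment=placebo | Response=none) = 0.017/0.236 = 0.0720.
P(Response=adverse) = 0.058 + 0.054 + 0.072 + 0.104 = 0.288; P(Treatment=placebo | Response=adverse) = 0.058/0.288 = 0.2014.
Difference = -0.129.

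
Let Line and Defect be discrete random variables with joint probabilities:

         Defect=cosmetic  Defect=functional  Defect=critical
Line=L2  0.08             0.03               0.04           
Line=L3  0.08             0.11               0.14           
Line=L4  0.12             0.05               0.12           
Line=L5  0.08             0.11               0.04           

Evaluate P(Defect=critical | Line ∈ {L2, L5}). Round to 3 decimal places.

0.211

P(Line=L2) = 0.08 + 0.03 + 0.04 = 0.15.
P(Line=L5) = 0.08 + 0.11 + 0.04 = 0.23.
P(Line ∈ {L2, L5}) = 0.15 + 0.23 = 0.38; P(Defect=critical, Line ∈ {L2, L5}) = 0.04 + 0.04 = 0.08.
P(Defect=critical | Line ∈ {L2, L5}) = 0.08/0.38 = 0.211.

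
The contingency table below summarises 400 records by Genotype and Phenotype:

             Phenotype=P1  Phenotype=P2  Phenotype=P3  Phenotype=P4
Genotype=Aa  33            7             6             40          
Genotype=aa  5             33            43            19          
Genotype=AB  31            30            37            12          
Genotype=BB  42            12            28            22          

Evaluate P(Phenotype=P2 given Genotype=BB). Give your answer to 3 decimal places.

0.115

Total with Genotype=BB: 42 + 12 + 28 + 22 = 104.
P(Phenotype=P2 | Genotype=BB) = 12/104 = 0.115.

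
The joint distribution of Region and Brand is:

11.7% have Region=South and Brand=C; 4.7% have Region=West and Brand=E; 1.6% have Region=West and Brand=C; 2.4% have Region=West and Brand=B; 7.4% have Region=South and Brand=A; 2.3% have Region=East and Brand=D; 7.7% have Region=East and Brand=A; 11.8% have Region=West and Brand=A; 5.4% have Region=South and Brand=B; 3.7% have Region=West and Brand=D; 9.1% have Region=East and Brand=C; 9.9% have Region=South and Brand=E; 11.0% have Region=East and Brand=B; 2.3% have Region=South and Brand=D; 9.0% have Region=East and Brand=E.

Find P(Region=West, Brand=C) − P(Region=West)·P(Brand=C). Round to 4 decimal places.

P(Region=West) = 0.118 + 0.024 + 0.016 + 0.037 + 0.047 = 0.242.
P(Brand=C) = 0.117 + 0.091 + 0.016 = 0.224.
P(Region=West, Brand=C) − P(Region=West)P(Brand=C) = 0.016 − 0.242×0.224 = -0.0382.

-0.0382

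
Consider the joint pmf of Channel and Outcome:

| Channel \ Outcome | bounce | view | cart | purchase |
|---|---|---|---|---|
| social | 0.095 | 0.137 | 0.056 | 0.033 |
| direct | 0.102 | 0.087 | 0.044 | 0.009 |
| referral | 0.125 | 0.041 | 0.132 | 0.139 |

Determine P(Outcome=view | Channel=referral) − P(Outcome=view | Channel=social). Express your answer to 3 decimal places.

-0.333

P(Channel=referral) = 0.125 + 0.041 + 0.132 + 0.139 = 0.437; P(Outcome=view | Channel=referral) = 0.041/0.437 = 0.0938.
P(Channel=social) = 0.095 + 0.137 + 0.056 + 0.033 = 0.321; P(Outcome=view | Channel=social) = 0.137/0.321 = 0.4268.
Difference = -0.333.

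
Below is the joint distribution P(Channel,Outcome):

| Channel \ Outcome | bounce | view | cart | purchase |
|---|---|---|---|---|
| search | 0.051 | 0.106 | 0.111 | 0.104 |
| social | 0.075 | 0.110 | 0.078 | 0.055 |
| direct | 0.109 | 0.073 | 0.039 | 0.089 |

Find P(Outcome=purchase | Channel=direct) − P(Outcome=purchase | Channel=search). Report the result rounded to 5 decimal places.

P(Channel=direct) = 0.109 + 0.073 + 0.039 + 0.089 = 0.310; P(Outcome=purchase | Channel=direct) = 0.089/0.310 = 0.287097.
P(Channel=search) = 0.051 + 0.106 + 0.111 + 0.104 = 0.372; P(Outcome=purchase | Channel=search) = 0.104/0.372 = 0.279570.
Difference = 0.00753.

0.00753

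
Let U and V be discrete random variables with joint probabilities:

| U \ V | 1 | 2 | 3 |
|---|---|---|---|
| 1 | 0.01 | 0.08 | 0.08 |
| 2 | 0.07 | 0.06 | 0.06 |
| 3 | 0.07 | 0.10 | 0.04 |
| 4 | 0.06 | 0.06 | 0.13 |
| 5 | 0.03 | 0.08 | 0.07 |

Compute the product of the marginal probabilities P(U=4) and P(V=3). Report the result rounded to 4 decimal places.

P(U=4) = 0.06 + 0.06 + 0.13 = 0.25.
P(V=3) = 0.08 + 0.06 + 0.04 + 0.13 + 0.07 = 0.38.
Product: 0.25 × 0.38 = 0.0950.

0.0950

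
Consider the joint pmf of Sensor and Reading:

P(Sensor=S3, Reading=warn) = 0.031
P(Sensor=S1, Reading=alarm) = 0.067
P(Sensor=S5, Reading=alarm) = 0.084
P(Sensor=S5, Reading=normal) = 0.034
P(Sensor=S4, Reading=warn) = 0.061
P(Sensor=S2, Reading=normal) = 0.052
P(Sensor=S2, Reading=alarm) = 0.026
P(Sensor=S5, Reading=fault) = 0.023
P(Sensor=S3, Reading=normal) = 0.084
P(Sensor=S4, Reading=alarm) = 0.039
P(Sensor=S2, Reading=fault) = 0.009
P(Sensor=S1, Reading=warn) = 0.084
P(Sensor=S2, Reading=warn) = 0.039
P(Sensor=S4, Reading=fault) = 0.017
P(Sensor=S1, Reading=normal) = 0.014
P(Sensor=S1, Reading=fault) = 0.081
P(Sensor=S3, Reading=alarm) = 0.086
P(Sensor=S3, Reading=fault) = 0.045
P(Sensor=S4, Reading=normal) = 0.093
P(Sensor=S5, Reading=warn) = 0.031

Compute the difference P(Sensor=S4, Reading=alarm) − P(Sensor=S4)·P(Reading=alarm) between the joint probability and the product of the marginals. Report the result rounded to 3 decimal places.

-0.024

P(Sensor=S4) = 0.093 + 0.061 + 0.039 + 0.017 = 0.210.
P(Reading=alarm) = 0.067 + 0.026 + 0.086 + 0.039 + 0.084 = 0.302.
P(Sensor=S4, Reading=alarm) − P(Sensor=S4)P(Reading=alarm) = 0.039 − 0.210×0.302 = -0.024.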